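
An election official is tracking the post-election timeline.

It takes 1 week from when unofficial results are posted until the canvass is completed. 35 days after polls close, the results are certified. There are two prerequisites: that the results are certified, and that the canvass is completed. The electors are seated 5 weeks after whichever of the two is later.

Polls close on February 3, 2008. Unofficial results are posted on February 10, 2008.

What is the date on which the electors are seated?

April 13, 2008

Polls close: Feb 3, 2008.
The results are certified: Feb 3, 2008 + 35 days = Mar 9, 2008.
Unofficial results are posted: Feb 10, 2008.
The canvass is completed: Feb 10, 2008 + 1 week = Feb 17, 2008.
Both prerequisites met — the results are certified (Mar 9, 2008), the canvass is completed (Feb 17, 2008); the later is Mar 9, 2008.
The electors are seated: Mar 9, 2008 + 5 weeks = Apr 13, 2008.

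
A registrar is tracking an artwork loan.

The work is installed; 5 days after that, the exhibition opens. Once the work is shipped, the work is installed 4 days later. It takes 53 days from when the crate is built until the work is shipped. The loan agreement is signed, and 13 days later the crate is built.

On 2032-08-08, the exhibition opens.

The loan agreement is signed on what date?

The exhibition opens: Aug 8, 2032.
The work is installed: Aug 8, 2032 − 5 days = Aug 3, 2032.
The work is shipped: Aug 3, 2032 − 4 days = Jul 30, 2032.
The crate is built: Jul 30, 2032 − 53 days = Jun 7, 2032.
The loan agreement is signed: Jun 7, 2032 − 13 days = May 25, 2032.

2032-05-25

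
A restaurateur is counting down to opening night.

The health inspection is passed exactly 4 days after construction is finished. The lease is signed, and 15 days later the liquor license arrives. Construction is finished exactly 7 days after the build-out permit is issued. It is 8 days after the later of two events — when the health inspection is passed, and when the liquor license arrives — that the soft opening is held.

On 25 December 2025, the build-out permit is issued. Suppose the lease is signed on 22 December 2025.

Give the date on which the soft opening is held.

The build-out permit is issued: Dec 25, 2025.
Construction is finished: Dec 25, 2025 + 7 days = Jan 1, 2026.
The health inspection is passed: Jan 1, 2026 + 4 days = Jan 5, 2026.
The lease is signed: Dec 22, 2025.
The liquor license arrives: Dec 22, 2025 + 15 days = Jan 6, 2026.
Both prerequisites met — the health inspection is passed (Jan 5, 2026), the liquor license arrives (Jan 6, 2026); the later is Jan 6, 2026.
The soft opening is held: Jan 6, 2026 + 8 days = Jan 14, 2026.

14 January 2026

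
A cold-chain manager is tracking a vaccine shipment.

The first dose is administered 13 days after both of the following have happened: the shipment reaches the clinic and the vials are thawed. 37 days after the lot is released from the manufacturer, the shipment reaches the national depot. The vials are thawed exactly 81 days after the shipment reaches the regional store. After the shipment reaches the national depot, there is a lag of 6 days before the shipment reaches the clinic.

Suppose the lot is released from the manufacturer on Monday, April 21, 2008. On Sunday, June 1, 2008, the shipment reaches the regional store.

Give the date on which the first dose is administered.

Wednesday, September 3, 2008

The lot is released from the manufacturer: Apr 21, 2008.
The shipment reaches the national depot: Apr 21, 2008 + 37 days = May 28, 2008.
The shipment reaches the clinic: May 28, 2008 + 6 days = Jun 3, 2008.
The shipment reaches the regional store: Jun 1, 2008.
The vials are thawed: Jun 1, 2008 + 81 days = Aug 21, 2008.
Both prerequisites met — the shipment reaches the clinic (Jun 3, 2008), the vials are thawed (Aug 21, 2008); the later is Aug 21, 2008.
The first dose is administered: Aug 21, 2008 + 13 days = Sep 3, 2008.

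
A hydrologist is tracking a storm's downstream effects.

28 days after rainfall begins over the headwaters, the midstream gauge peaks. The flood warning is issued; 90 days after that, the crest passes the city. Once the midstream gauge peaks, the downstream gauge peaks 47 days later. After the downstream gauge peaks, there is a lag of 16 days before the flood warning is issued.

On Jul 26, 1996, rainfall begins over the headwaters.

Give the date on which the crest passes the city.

Rainfall begins over the headwaters: Jul 26, 1996.
The midstream gauge peaks: Jul 26, 1996 + 28 days = Aug 23, 1996.
The downstream gauge peaks: Aug 23, 1996 + 47 days = Oct 9, 1996.
The flood warning is issued: Oct 9, 1996 + 16 days = Oct 25, 1996.
The crest passes the city: Oct 25, 1996 + 90 days = Jan 23, 1997.

Jan 23, 1997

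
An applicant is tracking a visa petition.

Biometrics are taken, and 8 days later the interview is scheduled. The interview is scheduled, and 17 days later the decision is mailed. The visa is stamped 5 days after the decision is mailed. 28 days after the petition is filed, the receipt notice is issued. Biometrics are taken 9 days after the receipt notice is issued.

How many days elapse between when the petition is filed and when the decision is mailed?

Causal path: the petition is filed → the receipt notice is issued → biometrics are taken → the interview is scheduled → the decision is mailed.
Total delay along the path: 28 + 9 + 8 + 17 = 62 days.

62 days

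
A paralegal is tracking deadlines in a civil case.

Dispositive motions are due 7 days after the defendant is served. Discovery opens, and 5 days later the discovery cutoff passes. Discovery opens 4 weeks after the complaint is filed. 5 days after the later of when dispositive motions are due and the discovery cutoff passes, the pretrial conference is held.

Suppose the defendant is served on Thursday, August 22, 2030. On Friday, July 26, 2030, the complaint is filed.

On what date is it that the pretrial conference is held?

The defendant is served: Aug 22, 2030.
Dispositive motions are due: Aug 22, 2030 + 7 days = Aug 29, 2030.
The complaint is filed: Jul 26, 2030.
Discovery opens: Jul 26, 2030 + 4 weeks = Aug 23, 2030.
The discovery cutoff passes: Aug 23, 2030 + 5 days = Aug 28, 2030.
Both prerequisites met — dispositive motions are due (Aug 29, 2030), the discovery cutoff passes (Aug 28, 2030); the later is Aug 29, 2030.
The pretrial conference is held: Aug 29, 2030 + 5 days = Sep 3, 2030.

Tuesday, September 3, 2030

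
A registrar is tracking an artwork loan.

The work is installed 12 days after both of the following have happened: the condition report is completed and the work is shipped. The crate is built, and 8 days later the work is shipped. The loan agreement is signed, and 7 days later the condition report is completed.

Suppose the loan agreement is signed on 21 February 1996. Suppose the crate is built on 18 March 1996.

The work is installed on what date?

The loan agreement is signed: Feb 21, 1996.
The condition report is completed: Feb 21, 1996 + 7 days = Feb 28, 1996.
The crate is built: Mar 18, 1996.
The work is shipped: Mar 18, 1996 + 8 days = Mar 26, 1996.
Both prerequisites met — the condition report is completed (Feb 28, 1996), the work is shipped (Mar 26, 1996); the later is Mar 26, 1996.
The work is installed: Mar 26, 1996 + 12 days = Apr 7, 1996.

7 April 1996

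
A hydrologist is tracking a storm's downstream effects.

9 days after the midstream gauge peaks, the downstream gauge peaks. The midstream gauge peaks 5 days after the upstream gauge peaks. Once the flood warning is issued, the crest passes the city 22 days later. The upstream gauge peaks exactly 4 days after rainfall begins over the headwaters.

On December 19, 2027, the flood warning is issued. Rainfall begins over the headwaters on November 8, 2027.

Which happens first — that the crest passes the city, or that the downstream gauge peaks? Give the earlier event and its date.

The downstream gauge peaks — November 26, 2027

The flood warning is issued: Dec 19, 2027.
The crest passes the city: Dec 19, 2027 + 22 days = Jan 10, 2028.
Rainfall begins over the headwaters: Nov 8, 2027.
The upstream gauge peaks: Nov 8, 2027 + 4 days = Nov 12, 2027.
The midstream gauge peaks: Nov 12, 2027 + 5 days = Nov 17, 2027.
The downstream gauge peaks: Nov 17, 2027 + 9 days = Nov 26, 2027.
Comparing: the crest passes the city on Jan 10, 2028 vs the downstream gauge peaks on Nov 26, 2027. Earlier: the downstream gauge peaks.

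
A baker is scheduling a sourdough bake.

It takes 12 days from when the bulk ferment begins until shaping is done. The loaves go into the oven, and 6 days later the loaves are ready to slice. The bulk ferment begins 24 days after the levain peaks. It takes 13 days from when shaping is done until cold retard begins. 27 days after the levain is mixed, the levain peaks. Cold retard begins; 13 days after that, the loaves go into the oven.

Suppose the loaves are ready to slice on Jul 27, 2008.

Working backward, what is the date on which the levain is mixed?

Apr 23, 2008

The loaves are ready to slice: Jul 27, 2008.
The loaves go into the oven: Jul 27, 2008 − 6 days = Jul 21, 2008.
Cold retard begins: Jul 21, 2008 − 13 days = Jul 8, 2008.
Shaping is done: Jul 8, 2008 − 13 days = Jun 25, 2008.
The bulk ferment begins: Jun 25, 2008 − 12 days = Jun 13, 2008.
The levain peaks: Jun 13, 2008 − 24 days = May 20, 2008.
The levain is mixed: May 20, 2008 − 27 days = Apr 23, 2008.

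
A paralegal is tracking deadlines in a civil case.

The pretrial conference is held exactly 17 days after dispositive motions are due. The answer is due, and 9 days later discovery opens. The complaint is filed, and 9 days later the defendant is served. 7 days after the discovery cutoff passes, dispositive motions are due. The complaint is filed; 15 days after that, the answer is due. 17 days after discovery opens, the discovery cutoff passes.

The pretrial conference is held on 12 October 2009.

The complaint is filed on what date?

8 August 2009

The pretrial conference is held: Oct 12, 2009.
Dispositive motions are due: Oct 12, 2009 − 17 days = Sep 25, 2009.
The discovery cutoff passes: Sep 25, 2009 − 7 days = Sep 18, 2009.
Discovery opens: Sep 18, 2009 − 17 days = Sep 1, 2009.
The answer is due: Sep 1, 2009 − 9 days = Aug 23, 2009.
The complaint is filed: Aug 23, 2009 − 15 days = Aug 8, 2009.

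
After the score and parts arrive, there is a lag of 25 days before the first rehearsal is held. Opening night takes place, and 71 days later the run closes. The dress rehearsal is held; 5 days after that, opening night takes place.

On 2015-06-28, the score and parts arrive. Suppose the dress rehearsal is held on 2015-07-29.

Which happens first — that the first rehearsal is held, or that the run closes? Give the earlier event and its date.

The score and parts arrive: Jun 28, 2015.
The first rehearsal is held: Jun 28, 2015 + 25 days = Jul 23, 2015.
The dress rehearsal is held: Jul 29, 2015.
Opening night takes place: Jul 29, 2015 + 5 days = Aug 3, 2015.
The run closes: Aug 3, 2015 + 71 days = Oct 13, 2015.
Comparing: the first rehearsal is held on Jul 23, 2015 vs the run closes on Oct 13, 2015. Earlier: the first rehearsal is held.

The first rehearsal is held — 2015-07-23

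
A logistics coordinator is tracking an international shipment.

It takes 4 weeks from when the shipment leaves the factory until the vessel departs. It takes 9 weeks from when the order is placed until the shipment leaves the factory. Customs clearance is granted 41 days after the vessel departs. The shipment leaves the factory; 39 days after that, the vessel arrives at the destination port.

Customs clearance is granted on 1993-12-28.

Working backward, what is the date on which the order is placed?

1993-08-18

Customs clearance is granted: Dec 28, 1993.
The vessel departs: Dec 28, 1993 − 41 days = Nov 17, 1993.
The shipment leaves the factory: Nov 17, 1993 − 4 weeks = Oct 20, 1993.
The order is placed: Oct 20, 1993 − 9 weeks = Aug 18, 1993.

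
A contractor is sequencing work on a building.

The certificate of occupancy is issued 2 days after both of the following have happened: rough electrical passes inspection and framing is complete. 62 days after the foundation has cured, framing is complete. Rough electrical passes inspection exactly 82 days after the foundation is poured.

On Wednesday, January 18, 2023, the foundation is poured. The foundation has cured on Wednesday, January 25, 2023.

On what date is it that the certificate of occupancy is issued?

Wednesday, April 12, 2023

The foundation is poured: Jan 18, 2023.
Rough electrical passes inspection: Jan 18, 2023 + 82 days = Apr 10, 2023.
The foundation has cured: Jan 25, 2023.
Framing is complete: Jan 25, 2023 + 62 days = Mar 28, 2023.
Both prerequisites met — rough electrical passes inspection (Apr 10, 2023), framing is complete (Mar 28, 2023); the later is Apr 10, 2023.
The certificate of occupancy is issued: Apr 10, 2023 + 2 days = Apr 12, 2023.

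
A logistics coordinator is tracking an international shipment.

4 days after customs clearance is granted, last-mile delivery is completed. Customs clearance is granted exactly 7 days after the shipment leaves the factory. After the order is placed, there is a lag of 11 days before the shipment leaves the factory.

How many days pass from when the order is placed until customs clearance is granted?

18 days

Causal path: the order is placed → the shipment leaves the factory → customs clearance is granted.
Total delay along the path: 11 + 7 = 18 days.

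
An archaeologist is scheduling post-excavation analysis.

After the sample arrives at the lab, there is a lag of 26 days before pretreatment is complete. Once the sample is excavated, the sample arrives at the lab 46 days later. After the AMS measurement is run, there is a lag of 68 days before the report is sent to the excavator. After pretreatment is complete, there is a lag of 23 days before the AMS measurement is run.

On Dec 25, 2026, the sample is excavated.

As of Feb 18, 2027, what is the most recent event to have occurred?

The sample is excavated: Dec 25, 2026.
The sample arrives at the lab: Dec 25, 2026 + 46 days = Feb 9, 2027.
Pretreatment is complete: Feb 9, 2027 + 26 days = Mar 7, 2027.
The AMS measurement is run: Mar 7, 2027 + 23 days = Mar 30, 2027.
The report is sent to the excavator: Mar 30, 2027 + 68 days = Jun 6, 2027.
Feb 18, 2027 falls between when the sample arrives at the lab (Feb 9, 2027) and when pretreatment is complete (Mar 7, 2027).

The sample arrives at the lab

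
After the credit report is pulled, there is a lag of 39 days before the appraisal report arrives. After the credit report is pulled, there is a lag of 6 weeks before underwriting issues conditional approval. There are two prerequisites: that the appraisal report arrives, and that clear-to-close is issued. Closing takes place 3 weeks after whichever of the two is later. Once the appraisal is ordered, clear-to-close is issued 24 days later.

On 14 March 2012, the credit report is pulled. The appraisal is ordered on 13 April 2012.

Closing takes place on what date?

28 May 2012

The credit report is pulled: Mar 14, 2012.
The appraisal report arrives: Mar 14, 2012 + 39 days = Apr 22, 2012.
The appraisal is ordered: Apr 13, 2012.
Clear-to-close is issued: Apr 13, 2012 + 24 days = May 7, 2012.
Both prerequisites met — the appraisal report arrives (Apr 22, 2012), clear-to-close is issued (May 7, 2012); the later is May 7, 2012.
Closing takes place: May 7, 2012 + 3 weeks = May 28, 2012.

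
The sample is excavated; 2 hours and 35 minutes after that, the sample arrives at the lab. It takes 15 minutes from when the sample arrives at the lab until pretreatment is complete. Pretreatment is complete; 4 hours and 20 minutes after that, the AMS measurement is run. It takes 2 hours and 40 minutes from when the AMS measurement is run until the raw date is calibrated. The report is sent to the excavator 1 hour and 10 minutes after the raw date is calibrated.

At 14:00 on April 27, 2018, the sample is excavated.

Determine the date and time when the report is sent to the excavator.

The sample is excavated: 14:00 Apr 27, 2018.
The sample arrives at the lab: 14:00 Apr 27, 2018 + 2h35m = 16:35 Apr 27, 2018.
Pretreatment is complete: 16:35 Apr 27, 2018 + 15m = 16:50 Apr 27, 2018.
The AMS measurement is run: 16:50 Apr 27, 2018 + 4h20m = 21:10 Apr 27, 2018.
The raw date is calibrated: 21:10 Apr 27, 2018 + 2h40m = 23:50 Apr 27, 2018.
The report is sent to the excavator: 23:50 Apr 27, 2018 + 1h10m = 01:00 Apr 28, 2018.

01:00 on April 28, 2018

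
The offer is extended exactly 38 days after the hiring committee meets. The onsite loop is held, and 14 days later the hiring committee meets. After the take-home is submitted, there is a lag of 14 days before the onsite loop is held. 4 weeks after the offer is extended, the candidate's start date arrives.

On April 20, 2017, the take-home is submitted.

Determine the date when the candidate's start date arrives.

The take-home is submitted: Apr 20, 2017.
The onsite loop is held: Apr 20, 2017 + 14 days = May 4, 2017.
The hiring committee meets: May 4, 2017 + 14 days = May 18, 2017.
The offer is extended: May 18, 2017 + 38 days = Jun 25, 2017.
The candidate's start date arrives: Jun 25, 2017 + 4 weeks = Jul 23, 2017.

July 23, 2017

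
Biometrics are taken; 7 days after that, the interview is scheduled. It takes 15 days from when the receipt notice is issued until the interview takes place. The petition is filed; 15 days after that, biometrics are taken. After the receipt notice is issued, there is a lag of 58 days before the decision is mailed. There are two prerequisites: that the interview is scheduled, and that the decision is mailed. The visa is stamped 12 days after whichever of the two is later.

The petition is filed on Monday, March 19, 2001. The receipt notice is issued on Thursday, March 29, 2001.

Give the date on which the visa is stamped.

The petition is filed: Mar 19, 2001.
Biometrics are taken: Mar 19, 2001 + 15 days = Apr 3, 2001.
The interview is scheduled: Apr 3, 2001 + 7 days = Apr 10, 2001.
The receipt notice is issued: Mar 29, 2001.
The decision is mailed: Mar 29, 2001 + 58 days = May 26, 2001.
Both prerequisites met — the interview is scheduled (Apr 10, 2001), the decision is mailed (May 26, 2001); the later is May 26, 2001.
The visa is stamped: May 26, 2001 + 12 days = Jun 7, 2001.

Thursday, June 7, 2001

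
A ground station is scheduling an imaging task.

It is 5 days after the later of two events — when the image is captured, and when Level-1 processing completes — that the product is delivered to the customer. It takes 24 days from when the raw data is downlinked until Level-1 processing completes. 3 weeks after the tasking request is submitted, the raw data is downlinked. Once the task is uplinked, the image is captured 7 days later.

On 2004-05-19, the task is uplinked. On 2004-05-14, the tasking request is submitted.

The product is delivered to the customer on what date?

The task is uplinked: May 19, 2004.
The image is captured: May 19, 2004 + 7 days = May 26, 2004.
The tasking request is submitted: May 14, 2004.
The raw data is downlinked: May 14, 2004 + 3 weeks = Jun 4, 2004.
Level-1 processing completes: Jun 4, 2004 + 24 days = Jun 28, 2004.
Both prerequisites met — the image is captured (May 26, 2004), Level-1 processing completes (Jun 28, 2004); the later is Jun 28, 2004.
The product is delivered to the customer: Jun 28, 2004 + 5 days = Jul 3, 2004.

2004-07-03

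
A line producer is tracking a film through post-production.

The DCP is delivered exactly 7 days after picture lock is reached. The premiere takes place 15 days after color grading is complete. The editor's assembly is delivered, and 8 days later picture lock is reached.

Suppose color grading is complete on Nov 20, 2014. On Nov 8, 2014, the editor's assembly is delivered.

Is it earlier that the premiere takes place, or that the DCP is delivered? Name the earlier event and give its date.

The DCP is delivered — Nov 23, 2014

Color grading is complete: Nov 20, 2014.
The premiere takes place: Nov 20, 2014 + 15 days = Dec 5, 2014.
The editor's assembly is delivered: Nov 8, 2014.
Picture lock is reached: Nov 8, 2014 + 8 days = Nov 16, 2014.
The DCP is delivered: Nov 16, 2014 + 7 days = Nov 23, 2014.
Comparing: the premiere takes place on Dec 5, 2014 vs the DCP is delivered on Nov 23, 2014. Earlier: the DCP is delivered.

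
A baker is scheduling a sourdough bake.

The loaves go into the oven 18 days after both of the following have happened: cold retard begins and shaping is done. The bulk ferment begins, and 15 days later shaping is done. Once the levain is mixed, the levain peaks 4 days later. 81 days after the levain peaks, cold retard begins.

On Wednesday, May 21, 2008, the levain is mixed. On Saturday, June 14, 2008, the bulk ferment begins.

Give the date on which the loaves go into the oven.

The levain is mixed: May 21, 2008.
The levain peaks: May 21, 2008 + 4 days = May 25, 2008.
Cold retard begins: May 25, 2008 + 81 days = Aug 14, 2008.
The bulk ferment begins: Jun 14, 2008.
Shaping is done: Jun 14, 2008 + 15 days = Jun 29, 2008.
Both prerequisites met — cold retard begins (Aug 14, 2008), shaping is done (Jun 29, 2008); the later is Aug 14, 2008.
The loaves go into the oven: Aug 14, 2008 + 18 days = Sep 1, 2008.

Monday, September 1, 2008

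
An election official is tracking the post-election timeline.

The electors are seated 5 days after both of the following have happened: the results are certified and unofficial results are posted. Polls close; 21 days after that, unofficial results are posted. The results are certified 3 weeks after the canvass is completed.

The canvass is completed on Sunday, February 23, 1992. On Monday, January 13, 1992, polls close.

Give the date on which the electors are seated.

The canvass is completed: Feb 23, 1992.
The results are certified: Feb 23, 1992 + 3 weeks = Mar 15, 1992.
Polls close: Jan 13, 1992.
Unofficial results are posted: Jan 13, 1992 + 21 days = Feb 3, 1992.
Both prerequisites met — the results are certified (Mar 15, 1992), unofficial results are posted (Feb 3, 1992); the later is Mar 15, 1992.
The electors are seated: Mar 15, 1992 + 5 days = Mar 20, 1992.

Friday, March 20, 1992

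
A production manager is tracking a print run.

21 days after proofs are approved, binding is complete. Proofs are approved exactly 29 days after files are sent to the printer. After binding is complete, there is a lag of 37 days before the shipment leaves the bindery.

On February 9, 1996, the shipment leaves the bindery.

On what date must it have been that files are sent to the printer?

The shipment leaves the bindery: Feb 9, 1996.
Binding is complete: Feb 9, 1996 − 37 days = Jan 3, 1996.
Proofs are approved: Jan 3, 1996 − 21 days = Dec 13, 1995.
Files are sent to the printer: Dec 13, 1995 − 29 days = Nov 14, 1995.

November 14, 1995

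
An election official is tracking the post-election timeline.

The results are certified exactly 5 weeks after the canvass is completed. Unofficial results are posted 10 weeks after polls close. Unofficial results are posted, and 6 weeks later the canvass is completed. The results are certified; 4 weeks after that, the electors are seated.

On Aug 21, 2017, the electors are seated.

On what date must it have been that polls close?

The electors are seated: Aug 21, 2017.
The results are certified: Aug 21, 2017 − 4 weeks = Jul 24, 2017.
The canvass is completed: Jul 24, 2017 − 5 weeks = Jun 19, 2017.
Unofficial results are posted: Jun 19, 2017 − 6 weeks = May 8, 2017.
Polls close: May 8, 2017 − 10 weeks = Feb 27, 2017.

Feb 27, 2017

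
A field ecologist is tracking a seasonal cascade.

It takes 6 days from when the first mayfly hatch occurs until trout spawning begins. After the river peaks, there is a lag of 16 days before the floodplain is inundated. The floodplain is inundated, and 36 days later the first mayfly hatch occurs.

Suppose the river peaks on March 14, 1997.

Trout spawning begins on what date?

The river peaks: Mar 14, 1997.
The floodplain is inundated: Mar 14, 1997 + 16 days = Mar 30, 1997.
The first mayfly hatch occurs: Mar 30, 1997 + 36 days = May 5, 1997.
Trout spawning begins: May 5, 1997 + 6 days = May 11, 1997.

May 11, 1997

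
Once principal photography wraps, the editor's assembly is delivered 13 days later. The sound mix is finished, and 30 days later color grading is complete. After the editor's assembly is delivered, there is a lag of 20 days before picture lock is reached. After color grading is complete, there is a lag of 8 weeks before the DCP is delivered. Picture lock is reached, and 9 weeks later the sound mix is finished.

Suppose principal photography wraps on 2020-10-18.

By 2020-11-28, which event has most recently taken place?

Principal photography wraps: Oct 18, 2020.
The editor's assembly is delivered: Oct 18, 2020 + 13 days = Oct 31, 2020.
Picture lock is reached: Oct 31, 2020 + 20 days = Nov 20, 2020.
The sound mix is finished: Nov 20, 2020 + 9 weeks = Jan 22, 2021.
Color grading is complete: Jan 22, 2021 + 30 days = Feb 21, 2021.
The DCP is delivered: Feb 21, 2021 + 8 weeks = Apr 18, 2021.
Nov 28, 2020 falls between when picture lock is reached (Nov 20, 2020) and when the sound mix is finished (Jan 22, 2021).

Picture lock is reached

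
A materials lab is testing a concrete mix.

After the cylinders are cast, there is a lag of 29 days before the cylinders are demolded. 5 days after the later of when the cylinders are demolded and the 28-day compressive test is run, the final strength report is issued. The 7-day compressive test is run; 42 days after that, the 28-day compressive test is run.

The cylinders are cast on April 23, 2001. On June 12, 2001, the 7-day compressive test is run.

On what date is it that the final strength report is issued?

The cylinders are cast: Apr 23, 2001.
The cylinders are demolded: Apr 23, 2001 + 29 days = May 22, 2001.
The 7-day compressive test is run: Jun 12, 2001.
The 28-day compressive test is run: Jun 12, 2001 + 42 days = Jul 24, 2001.
Both prerequisites met — the cylinders are demolded (May 22, 2001), the 28-day compressive test is run (Jul 24, 2001); the later is Jul 24, 2001.
The final strength report is issued: Jul 24, 2001 + 5 days = Jul 29, 2001.

July 29, 2001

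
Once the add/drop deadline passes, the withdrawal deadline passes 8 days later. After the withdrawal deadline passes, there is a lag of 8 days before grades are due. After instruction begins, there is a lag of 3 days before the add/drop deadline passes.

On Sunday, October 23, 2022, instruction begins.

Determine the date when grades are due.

Instruction begins: Oct 23, 2022.
The add/drop deadline passes: Oct 23, 2022 + 3 days = Oct 26, 2022.
The withdrawal deadline passes: Oct 26, 2022 + 8 days = Nov 3, 2022.
Grades are due: Nov 3, 2022 + 8 days = Nov 11, 2022.

Friday, November 11, 2022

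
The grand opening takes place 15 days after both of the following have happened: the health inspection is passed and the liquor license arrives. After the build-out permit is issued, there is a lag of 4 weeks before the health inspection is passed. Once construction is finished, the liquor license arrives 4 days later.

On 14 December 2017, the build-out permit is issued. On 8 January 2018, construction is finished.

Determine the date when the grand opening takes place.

The build-out permit is issued: Dec 14, 2017.
The health inspection is passed: Dec 14, 2017 + 4 weeks = Jan 11, 2018.
Construction is finished: Jan 8, 2018.
The liquor license arrives: Jan 8, 2018 + 4 days = Jan 12, 2018.
Both prerequisites met — the health inspection is passed (Jan 11, 2018), the liquor license arrives (Jan 12, 2018); the later is Jan 12, 2018.
The grand opening takes place: Jan 12, 2018 + 15 days = Jan 27, 2018.

27 January 2018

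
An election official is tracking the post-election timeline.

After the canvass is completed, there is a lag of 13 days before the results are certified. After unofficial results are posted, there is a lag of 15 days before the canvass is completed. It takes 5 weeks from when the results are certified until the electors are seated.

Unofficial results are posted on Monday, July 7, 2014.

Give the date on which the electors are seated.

Monday, September 8, 2014

Unofficial results are posted: Jul 7, 2014.
The canvass is completed: Jul 7, 2014 + 15 days = Jul 22, 2014.
The results are certified: Jul 22, 2014 + 13 days = Aug 4, 2014.
The electors are seated: Aug 4, 2014 + 5 weeks = Sep 8, 2014.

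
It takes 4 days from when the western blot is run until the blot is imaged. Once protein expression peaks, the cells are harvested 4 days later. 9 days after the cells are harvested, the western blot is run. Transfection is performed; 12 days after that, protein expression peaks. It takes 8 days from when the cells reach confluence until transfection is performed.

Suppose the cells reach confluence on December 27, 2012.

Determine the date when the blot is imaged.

The cells reach confluence: Dec 27, 2012.
Transfection is performed: Dec 27, 2012 + 8 days = Jan 4, 2013.
Protein expression peaks: Jan 4, 2013 + 12 days = Jan 16, 2013.
The cells are harvested: Jan 16, 2013 + 4 days = Jan 20, 2013.
The western blot is run: Jan 20, 2013 + 9 days = Jan 29, 2013.
The blot is imaged: Jan 29, 2013 + 4 days = Feb 2, 2013.

February 2, 2013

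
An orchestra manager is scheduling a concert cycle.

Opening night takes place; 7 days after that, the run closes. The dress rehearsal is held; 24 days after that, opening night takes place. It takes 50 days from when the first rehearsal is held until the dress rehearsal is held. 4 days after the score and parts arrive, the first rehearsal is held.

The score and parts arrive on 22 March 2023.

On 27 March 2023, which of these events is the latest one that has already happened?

The score and parts arrive: Mar 22, 2023.
The first rehearsal is held: Mar 22, 2023 + 4 days = Mar 26, 2023.
The dress rehearsal is held: Mar 26, 2023 + 50 days = May 15, 2023.
Opening night takes place: May 15, 2023 + 24 days = Jun 8, 2023.
The run closes: Jun 8, 2023 + 7 days = Jun 15, 2023.
Mar 27, 2023 falls between when the first rehearsal is held (Mar 26, 2023) and when the dress rehearsal is held (May 15, 2023).

The first rehearsal is held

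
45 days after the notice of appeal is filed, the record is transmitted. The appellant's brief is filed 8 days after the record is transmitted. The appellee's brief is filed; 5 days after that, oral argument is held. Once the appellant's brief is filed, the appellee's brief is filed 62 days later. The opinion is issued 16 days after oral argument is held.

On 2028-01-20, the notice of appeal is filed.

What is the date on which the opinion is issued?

The notice of appeal is filed: Jan 20, 2028.
The record is transmitted: Jan 20, 2028 + 45 days = Mar 5, 2028.
The appellant's brief is filed: Mar 5, 2028 + 8 days = Mar 13, 2028.
The appellee's brief is filed: Mar 13, 2028 + 62 days = May 14, 2028.
Oral argument is held: May 14, 2028 + 5 days = May 19, 2028.
The opinion is issued: May 19, 2028 + 16 days = Jun 4, 2028.

2028-06-04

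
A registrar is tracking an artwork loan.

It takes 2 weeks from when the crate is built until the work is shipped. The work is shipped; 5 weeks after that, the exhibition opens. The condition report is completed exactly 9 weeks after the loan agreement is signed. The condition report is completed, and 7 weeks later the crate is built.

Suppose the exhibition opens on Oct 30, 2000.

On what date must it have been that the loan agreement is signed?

May 22, 2000

The exhibition opens: Oct 30, 2000.
The work is shipped: Oct 30, 2000 − 5 weeks = Sep 25, 2000.
The crate is built: Sep 25, 2000 − 2 weeks = Sep 11, 2000.
The condition report is completed: Sep 11, 2000 − 7 weeks = Jul 24, 2000.
The loan agreement is signed: Jul 24, 2000 − 9 weeks = May 22, 2000.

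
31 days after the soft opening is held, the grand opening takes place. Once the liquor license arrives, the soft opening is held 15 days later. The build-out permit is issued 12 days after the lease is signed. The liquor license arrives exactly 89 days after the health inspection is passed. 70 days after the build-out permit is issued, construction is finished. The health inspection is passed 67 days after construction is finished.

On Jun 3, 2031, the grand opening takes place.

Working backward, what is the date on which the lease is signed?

Aug 23, 2030

The grand opening takes place: Jun 3, 2031.
The soft opening is held: Jun 3, 2031 − 31 days = May 3, 2031.
The liquor license arrives: May 3, 2031 − 15 days = Apr 18, 2031.
The health inspection is passed: Apr 18, 2031 − 89 days = Jan 19, 2031.
Construction is finished: Jan 19, 2031 − 67 days = Nov 13, 2030.
The build-out permit is issued: Nov 13, 2030 − 70 days = Sep 4, 2030.
The lease is signed: Sep 4, 2030 − 12 days = Aug 23, 2030.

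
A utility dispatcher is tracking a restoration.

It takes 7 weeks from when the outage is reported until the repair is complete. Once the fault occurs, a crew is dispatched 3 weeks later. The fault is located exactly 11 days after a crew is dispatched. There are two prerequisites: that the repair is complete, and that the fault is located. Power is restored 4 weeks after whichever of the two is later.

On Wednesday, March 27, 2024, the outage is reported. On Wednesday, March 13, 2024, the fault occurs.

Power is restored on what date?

Wednesday, June 12, 2024

The outage is reported: Mar 27, 2024.
The repair is complete: Mar 27, 2024 + 7 weeks = May 15, 2024.
The fault occurs: Mar 13, 2024.
A crew is dispatched: Mar 13, 2024 + 3 weeks = Apr 3, 2024.
The fault is located: Apr 3, 2024 + 11 days = Apr 14, 2024.
Both prerequisites met — the repair is complete (May 15, 2024), the fault is located (Apr 14, 2024); the later is May 15, 2024.
Power is restored: May 15, 2024 + 4 weeks = Jun 12, 2024.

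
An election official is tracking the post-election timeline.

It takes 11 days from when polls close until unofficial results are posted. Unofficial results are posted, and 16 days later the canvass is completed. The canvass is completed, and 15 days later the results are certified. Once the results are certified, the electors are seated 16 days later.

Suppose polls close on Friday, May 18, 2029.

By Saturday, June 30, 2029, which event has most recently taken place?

The results are certified

Polls close: May 18, 2029.
Unofficial results are posted: May 18, 2029 + 11 days = May 29, 2029.
The canvass is completed: May 29, 2029 + 16 days = Jun 14, 2029.
The results are certified: Jun 14, 2029 + 15 days = Jun 29, 2029.
The electors are seated: Jun 29, 2029 + 16 days = Jul 15, 2029.
Jun 30, 2029 falls between when the results are certified (Jun 29, 2029) and when the electors are seated (Jul 15, 2029).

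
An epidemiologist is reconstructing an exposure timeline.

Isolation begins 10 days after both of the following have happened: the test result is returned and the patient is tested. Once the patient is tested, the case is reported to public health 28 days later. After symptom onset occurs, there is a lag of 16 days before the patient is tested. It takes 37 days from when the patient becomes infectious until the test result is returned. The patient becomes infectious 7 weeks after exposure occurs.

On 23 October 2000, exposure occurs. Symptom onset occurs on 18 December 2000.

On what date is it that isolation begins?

27 January 2001

Exposure occurs: Oct 23, 2000.
The patient becomes infectious: Oct 23, 2000 + 7 weeks = Dec 11, 2000.
The test result is returned: Dec 11, 2000 + 37 days = Jan 17, 2001.
Symptom onset occurs: Dec 18, 2000.
The patient is tested: Dec 18, 2000 + 16 days = Jan 3, 2001.
Both prerequisites met — the test result is returned (Jan 17, 2001), the patient is tested (Jan 3, 2001); the later is Jan 17, 2001.
Isolation begins: Jan 17, 2001 + 10 days = Jan 27, 2001.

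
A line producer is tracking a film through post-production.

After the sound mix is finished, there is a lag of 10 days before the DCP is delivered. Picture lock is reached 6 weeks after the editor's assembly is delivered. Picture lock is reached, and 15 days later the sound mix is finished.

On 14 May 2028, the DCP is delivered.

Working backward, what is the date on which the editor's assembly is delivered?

The DCP is delivered: May 14, 2028.
The sound mix is finished: May 14, 2028 − 10 days = May 4, 2028.
Picture lock is reached: May 4, 2028 − 15 days = Apr 19, 2028.
The editor's assembly is delivered: Apr 19, 2028 − 6 weeks = Mar 8, 2028.

8 March 2028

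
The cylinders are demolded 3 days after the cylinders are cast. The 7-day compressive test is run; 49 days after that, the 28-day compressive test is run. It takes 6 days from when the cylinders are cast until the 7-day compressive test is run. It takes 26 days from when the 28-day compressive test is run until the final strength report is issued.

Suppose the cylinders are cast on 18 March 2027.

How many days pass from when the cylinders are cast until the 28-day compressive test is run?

55 days

Causal path: the cylinders are cast → the 7-day compressive test is run → the 28-day compressive test is run.
Total delay along the path: 6 + 49 = 55 days.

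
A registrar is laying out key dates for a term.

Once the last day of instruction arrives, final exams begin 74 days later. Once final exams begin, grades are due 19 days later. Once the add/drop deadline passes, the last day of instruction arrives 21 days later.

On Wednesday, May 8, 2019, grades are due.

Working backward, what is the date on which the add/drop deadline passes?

Grades are due: May 8, 2019.
Final exams begin: May 8, 2019 − 19 days = Apr 19, 2019.
The last day of instruction arrives: Apr 19, 2019 − 74 days = Feb 4, 2019.
The add/drop deadline passes: Feb 4, 2019 − 21 days = Jan 14, 2019.

Monday, January 14, 2019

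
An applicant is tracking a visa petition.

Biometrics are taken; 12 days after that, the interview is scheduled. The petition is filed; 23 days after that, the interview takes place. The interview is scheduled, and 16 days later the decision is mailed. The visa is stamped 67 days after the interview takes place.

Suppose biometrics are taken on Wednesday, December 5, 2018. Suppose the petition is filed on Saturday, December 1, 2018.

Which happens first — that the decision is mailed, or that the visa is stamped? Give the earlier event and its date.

Biometrics are taken: Dec 5, 2018.
The interview is scheduled: Dec 5, 2018 + 12 days = Dec 17, 2018.
The decision is mailed: Dec 17, 2018 + 16 days = Jan 2, 2019.
The petition is filed: Dec 1, 2018.
The interview takes place: Dec 1, 2018 + 23 days = Dec 24, 2018.
The visa is stamped: Dec 24, 2018 + 67 days = Mar 1, 2019.
Comparing: the decision is mailed on Jan 2, 2019 vs the visa is stamped on Mar 1, 2019. Earlier: the decision is mailed.

The decision is mailed — Wednesday, January 2, 2019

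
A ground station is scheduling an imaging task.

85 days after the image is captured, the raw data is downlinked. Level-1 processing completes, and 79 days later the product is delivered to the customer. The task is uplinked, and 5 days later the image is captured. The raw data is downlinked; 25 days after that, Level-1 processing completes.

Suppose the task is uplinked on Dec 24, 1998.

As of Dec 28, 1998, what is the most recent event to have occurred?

The task is uplinked: Dec 24, 1998.
The image is captured: Dec 24, 1998 + 5 days = Dec 29, 1998.
The raw data is downlinked: Dec 29, 1998 + 85 days = Mar 24, 1999.
Level-1 processing completes: Mar 24, 1999 + 25 days = Apr 18, 1999.
The product is delivered to the customer: Apr 18, 1999 + 79 days = Jul 6, 1999.
Dec 28, 1998 falls between when the task is uplinked (Dec 24, 1998) and when the image is captured (Dec 29, 1998).

The task is uplinked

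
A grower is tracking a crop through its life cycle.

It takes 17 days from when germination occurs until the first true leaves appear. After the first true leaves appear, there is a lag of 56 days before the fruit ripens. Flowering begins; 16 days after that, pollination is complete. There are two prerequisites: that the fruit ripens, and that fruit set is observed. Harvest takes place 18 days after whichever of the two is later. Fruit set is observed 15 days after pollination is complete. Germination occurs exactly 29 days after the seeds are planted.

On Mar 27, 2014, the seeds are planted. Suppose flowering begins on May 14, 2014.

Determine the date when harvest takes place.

The seeds are planted: Mar 27, 2014.
Germination occurs: Mar 27, 2014 + 29 days = Apr 25, 2014.
The first true leaves appear: Apr 25, 2014 + 17 days = May 12, 2014.
The fruit ripens: May 12, 2014 + 56 days = Jul 7, 2014.
Flowering begins: May 14, 2014.
Pollination is complete: May 14, 2014 + 16 days = May 30, 2014.
Fruit set is observed: May 30, 2014 + 15 days = Jun 14, 2014.
Both prerequisites met — the fruit ripens (Jul 7, 2014), fruit set is observed (Jun 14, 2014); the later is Jul 7, 2014.
Harvest takes place: Jul 7, 2014 + 18 days = Jul 25, 2014.

Jul 25, 2014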